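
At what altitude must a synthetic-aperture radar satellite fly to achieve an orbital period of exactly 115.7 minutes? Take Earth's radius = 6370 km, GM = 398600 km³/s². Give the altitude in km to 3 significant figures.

T = 115.7 min = 6942.0 s.
From T = 2π√(a³/μ): a = (μ T²/4π²)^(1/3) = (398600 × 6942.0² / 4π²)^(1/3) = 7865 km.
Altitude h = a − R = 7865 − 6370 = 1495 km.

1500 km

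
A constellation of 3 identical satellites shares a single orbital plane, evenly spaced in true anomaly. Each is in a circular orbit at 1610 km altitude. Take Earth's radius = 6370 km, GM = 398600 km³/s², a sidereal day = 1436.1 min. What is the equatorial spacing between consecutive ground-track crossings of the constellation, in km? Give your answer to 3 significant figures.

Semi-major axis a = 6370 + 1610 = 7980 km. Period T = 2π√(a³/μ) = 2π√(7980³/398600) = 7094.4 s = 118.24 min.
Single-satellite node shift = (7094.4/86166) × 360° = 29.64°.
With 3 satellites evenly phased, successive equator crossings are 29.64/3 = 9.880° apart.
That is 9.880 × 111.2 = 1098 km at the equator.

1100 km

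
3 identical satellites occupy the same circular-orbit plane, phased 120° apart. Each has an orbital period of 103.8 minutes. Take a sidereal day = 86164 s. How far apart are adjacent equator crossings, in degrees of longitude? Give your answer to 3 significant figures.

T = 103.8 min = 6228.0 s.
Single-satellite node shift = (6228.0/86164) × 360° = 26.02°.
With 3 satellites evenly phased, successive equator crossings are 26.02/3 = 8.674° apart.

8.67°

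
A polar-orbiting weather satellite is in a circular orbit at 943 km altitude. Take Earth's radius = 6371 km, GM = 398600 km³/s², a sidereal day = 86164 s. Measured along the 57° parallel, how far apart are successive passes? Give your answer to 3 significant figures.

Semi-major axis a = 6371 + 943 = 7314 km. Period T = 2π√(a³/μ) = 2π√(7314³/398600) = 6225.1 s = 103.75 min.
Node shift per orbit = (6225.1/86164) × 360° = 26.01°.
Equatorial spacing = 26.01 × 111.2 km/° = 2892 km.
At 57° latitude, spacing = 2892 × cos(57°) = 1575 km.

1580 km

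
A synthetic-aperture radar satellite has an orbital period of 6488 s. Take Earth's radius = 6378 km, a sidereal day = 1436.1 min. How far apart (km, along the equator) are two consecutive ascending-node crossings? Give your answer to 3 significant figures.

3020 km

During one orbit Earth rotates (6488.0 / 86166) × 360° = 27.11°.
At the equator that is 27.11° × (2π·6378/360) km/° = 27.11 × 111.3 = 3017 km.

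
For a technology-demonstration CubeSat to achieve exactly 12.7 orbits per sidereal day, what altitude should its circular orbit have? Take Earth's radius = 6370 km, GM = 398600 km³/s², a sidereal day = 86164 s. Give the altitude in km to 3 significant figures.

1380 km

Required period T = 86164 / 12.7 = 6784.6 s.
From T = 2π√(a³/μ): a = (μ T²/4π²)^(1/3) = (398600 × 6784.6² / 4π²)^(1/3) = 7746 km.
Altitude h = a − R = 7746 − 6370 = 1376 km.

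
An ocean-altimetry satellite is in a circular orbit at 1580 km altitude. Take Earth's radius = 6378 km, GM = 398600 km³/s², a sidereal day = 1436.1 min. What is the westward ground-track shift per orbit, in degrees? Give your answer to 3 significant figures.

29.5°

Semi-major axis a = 6378 + 1580 = 7958 km. Period T = 2π√(a³/μ) = 2π√(7958³/398600) = 7065.1 s = 117.75 min.
During one orbit Earth rotates (7065.1 / 86166) × 360° = 29.52°.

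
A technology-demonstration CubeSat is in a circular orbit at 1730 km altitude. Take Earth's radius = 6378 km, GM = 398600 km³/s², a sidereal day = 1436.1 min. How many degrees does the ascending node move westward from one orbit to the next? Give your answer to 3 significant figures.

30.4°

Semi-major axis a = 6378 + 1730 = 8108 km. Period T = 2π√(a³/μ) = 2π√(8108³/398600) = 7265.8 s = 121.10 min.
During one orbit Earth rotates (7265.8 / 86166) × 360° = 30.36°.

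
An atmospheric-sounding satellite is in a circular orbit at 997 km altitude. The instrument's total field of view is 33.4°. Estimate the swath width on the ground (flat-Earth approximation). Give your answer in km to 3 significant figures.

Half-angle = 33.4°/2 = 16.7°.
Swath width ≈ 2h·tan(θ/2) = 2 × 997 × tan(16.7°) = 598.2 km.

598 km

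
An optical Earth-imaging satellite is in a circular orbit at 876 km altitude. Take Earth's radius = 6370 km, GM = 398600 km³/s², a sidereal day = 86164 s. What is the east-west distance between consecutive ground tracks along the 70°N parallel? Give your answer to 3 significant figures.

Semi-major axis a = 6370 + 876 = 7246 km. Period T = 2π√(a³/μ) = 2π√(7246³/398600) = 6138.4 s = 102.31 min.
Node shift per orbit = (6138.4/86164) × 360° = 25.65°.
Equatorial spacing = 25.65 × 111.2 km/° = 2851 km.
At 70° latitude, spacing = 2851 × cos(70°) = 975 km.

975 km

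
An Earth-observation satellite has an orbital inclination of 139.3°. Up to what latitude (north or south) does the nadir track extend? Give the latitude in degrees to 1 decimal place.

40.7°

Retrograde orbit: the ground track reaches ±(180° − i) = ±(180 − 139.3) = ±40.7°.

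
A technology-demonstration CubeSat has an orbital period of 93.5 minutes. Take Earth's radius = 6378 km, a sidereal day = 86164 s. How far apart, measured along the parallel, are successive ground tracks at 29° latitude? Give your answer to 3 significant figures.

2280 km

T = 93.5 min = 5610.0 s.
Node shift per orbit = (5610.0/86164) × 360° = 23.44°.
Equatorial spacing = 23.44 × 111.3 km/° = 2609 km.
At 29° latitude, spacing = 2609 × cos(29°) = 2282 km.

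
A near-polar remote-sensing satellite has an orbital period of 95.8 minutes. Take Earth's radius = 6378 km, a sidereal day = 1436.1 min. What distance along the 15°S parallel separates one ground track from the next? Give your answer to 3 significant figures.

2580 km

T = 95.8 min = 5748.0 s.
Node shift per orbit = (5748.0/86166) × 360° = 24.02°.
Equatorial spacing = 24.02 × 111.3 km/° = 2673 km.
At 15° latitude, spacing = 2673 × cos(15°) = 2582 km.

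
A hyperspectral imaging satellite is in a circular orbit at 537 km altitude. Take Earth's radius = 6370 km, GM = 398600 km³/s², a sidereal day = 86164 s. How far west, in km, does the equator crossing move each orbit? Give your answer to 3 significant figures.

Semi-major axis a = 6370 + 537 = 6907 km. Period T = 2π√(a³/μ) = 2π√(6907³/398600) = 5712.8 s = 95.21 min.
During one orbit Earth rotates (5712.8 / 86164) × 360° = 23.87°.
At the equator that is 23.87° × (2π·6370/360) km/° = 23.87 × 111.2 = 2654 km.

2650 km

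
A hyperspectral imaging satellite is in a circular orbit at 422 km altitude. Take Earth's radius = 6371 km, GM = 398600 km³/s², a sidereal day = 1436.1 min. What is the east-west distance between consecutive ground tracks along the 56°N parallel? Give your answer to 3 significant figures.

Semi-major axis a = 6371 + 422 = 6793 km. Period T = 2π√(a³/μ) = 2π√(6793³/398600) = 5571.9 s = 92.87 min.
Node shift per orbit = (5571.9/86166) × 360° = 23.28°.
Equatorial spacing = 23.28 × 111.2 km/° = 2589 km.
At 56° latitude, spacing = 2589 × cos(56°) = 1447 km.

1450 km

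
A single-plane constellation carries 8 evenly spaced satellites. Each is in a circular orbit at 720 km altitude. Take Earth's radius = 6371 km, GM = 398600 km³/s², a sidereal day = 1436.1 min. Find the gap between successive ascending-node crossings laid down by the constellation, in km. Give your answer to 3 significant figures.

345 km

Semi-major axis a = 6371 + 720 = 7091 km. Period T = 2π√(a³/μ) = 2π√(7091³/398600) = 5942.5 s = 99.04 min.
Single-satellite node shift = (5942.5/86166) × 360° = 24.83°.
With 8 satellites evenly phased, successive equator crossings are 24.83/8 = 3.103° apart.
That is 3.103 × 111.2 = 345 km at the equator.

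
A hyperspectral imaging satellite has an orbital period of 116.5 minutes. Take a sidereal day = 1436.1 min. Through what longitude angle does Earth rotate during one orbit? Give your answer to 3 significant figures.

29.2°

T = 116.5 min = 6990.0 s.
During one orbit Earth rotates (6990.0 / 86166) × 360° = 29.20°.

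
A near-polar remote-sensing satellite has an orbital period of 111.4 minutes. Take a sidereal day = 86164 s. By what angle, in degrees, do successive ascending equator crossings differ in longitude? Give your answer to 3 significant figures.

27.9°

T = 111.4 min = 6684.0 s.
During one orbit Earth rotates (6684.0 / 86164) × 360° = 27.93°.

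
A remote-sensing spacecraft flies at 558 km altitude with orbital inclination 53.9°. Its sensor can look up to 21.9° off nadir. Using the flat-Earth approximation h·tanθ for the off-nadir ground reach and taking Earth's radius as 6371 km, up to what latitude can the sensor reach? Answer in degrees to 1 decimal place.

55.9°

For a prograde orbit the ground track reaches latitude ±i = ±53.9°.
Sensor half-swath on the ground ≈ 558·tan(21.9°) = 224 km = 2.02° of latitude.
Maximum observable latitude ≈ 53.9 + 2.02 = 55.9°.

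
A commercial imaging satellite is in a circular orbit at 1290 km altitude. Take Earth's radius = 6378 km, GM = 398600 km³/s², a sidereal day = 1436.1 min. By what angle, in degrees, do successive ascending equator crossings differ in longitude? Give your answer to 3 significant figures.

27.9°

Semi-major axis a = 6378 + 1290 = 7668 km. Period T = 2π√(a³/μ) = 2π√(7668³/398600) = 6682.4 s = 111.37 min.
During one orbit Earth rotates (6682.4 / 86166) × 360° = 27.92°.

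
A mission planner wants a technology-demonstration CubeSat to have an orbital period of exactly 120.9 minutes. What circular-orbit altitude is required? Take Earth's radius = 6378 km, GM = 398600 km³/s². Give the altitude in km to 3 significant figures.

T = 120.9 min = 7254.0 s.
From T = 2π√(a³/μ): a = (μ T²/4π²)^(1/3) = (398600 × 7254.0² / 4π²)^(1/3) = 8099 km.
Altitude h = a − R = 8099 − 6378 = 1721 km.

1720 km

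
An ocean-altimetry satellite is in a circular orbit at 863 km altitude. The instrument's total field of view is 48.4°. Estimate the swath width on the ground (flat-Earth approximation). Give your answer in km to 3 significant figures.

776 km

Half-angle = 48.4°/2 = 24.2°.
Swath width ≈ 2h·tan(θ/2) = 2 × 863 × tan(24.2°) = 775.7 km.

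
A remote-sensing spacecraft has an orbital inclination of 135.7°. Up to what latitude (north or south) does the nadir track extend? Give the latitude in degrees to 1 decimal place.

Retrograde orbit: the ground track reaches ±(180° − i) = ±(180 − 135.7) = ±44.3°.

44.3°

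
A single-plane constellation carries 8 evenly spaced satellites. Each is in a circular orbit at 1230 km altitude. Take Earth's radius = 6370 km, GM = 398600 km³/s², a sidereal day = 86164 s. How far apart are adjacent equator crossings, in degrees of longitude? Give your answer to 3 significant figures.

3.44°

Semi-major axis a = 6370 + 1230 = 7600 km. Period T = 2π√(a³/μ) = 2π√(7600³/398600) = 6593.7 s = 109.90 min.
Single-satellite node shift = (6593.7/86164) × 360° = 27.55°.
With 8 satellites evenly phased, successive equator crossings are 27.55/8 = 3.444° apart.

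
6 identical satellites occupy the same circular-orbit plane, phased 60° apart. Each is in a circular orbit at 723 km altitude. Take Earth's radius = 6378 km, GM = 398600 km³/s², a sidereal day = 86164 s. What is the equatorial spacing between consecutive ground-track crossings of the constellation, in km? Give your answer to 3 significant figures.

Semi-major axis a = 6378 + 723 = 7101 km. Period T = 2π√(a³/μ) = 2π√(7101³/398600) = 5955.1 s = 99.25 min.
Single-satellite node shift = (5955.1/86164) × 360° = 24.88°.
With 6 satellites evenly phased, successive equator crossings are 24.88/6 = 4.147° apart.
That is 4.147 × 111.3 = 462 km at the equator.

462 km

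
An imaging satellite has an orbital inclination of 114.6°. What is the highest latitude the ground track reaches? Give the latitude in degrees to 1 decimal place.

65.4°

Retrograde orbit: the ground track reaches ±(180° − i) = ±(180 − 114.6) = ±65.4°.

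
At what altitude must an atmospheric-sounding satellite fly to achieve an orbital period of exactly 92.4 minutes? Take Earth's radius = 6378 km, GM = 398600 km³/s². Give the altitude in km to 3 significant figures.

392 km

T = 92.4 min = 5544.0 s.
From T = 2π√(a³/μ): a = (μ T²/4π²)^(1/3) = (398600 × 5544.0² / 4π²)^(1/3) = 6770 km.
Altitude h = a − R = 6770 − 6378 = 392 km.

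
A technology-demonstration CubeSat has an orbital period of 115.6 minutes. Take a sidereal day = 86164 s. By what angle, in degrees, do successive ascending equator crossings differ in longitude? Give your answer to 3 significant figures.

T = 115.6 min = 6936.0 s.
During one orbit Earth rotates (6936.0 / 86164) × 360° = 28.98°.

29.0°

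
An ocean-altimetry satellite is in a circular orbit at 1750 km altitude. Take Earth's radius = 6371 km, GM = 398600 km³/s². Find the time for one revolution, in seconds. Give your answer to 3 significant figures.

7280 seconds

Semi-major axis a = 6371 + 1750 = 8121 km. Period T = 2π√(a³/μ) = 2π√(8121³/398600) = 7283.3 s = 121.39 min.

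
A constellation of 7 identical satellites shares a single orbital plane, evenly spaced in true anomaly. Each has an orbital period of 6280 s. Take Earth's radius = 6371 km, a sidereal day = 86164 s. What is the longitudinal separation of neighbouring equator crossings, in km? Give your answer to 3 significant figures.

417 km

Single-satellite node shift = (6280.0/86164) × 360° = 26.24°.
With 7 satellites evenly phased, successive equator crossings are 26.24/7 = 3.748° apart.
That is 3.748 × 111.2 = 417 km at the equator.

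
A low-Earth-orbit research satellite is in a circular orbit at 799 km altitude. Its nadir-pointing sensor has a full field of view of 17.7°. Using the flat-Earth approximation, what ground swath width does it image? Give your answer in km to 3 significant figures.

Half-angle = 17.7°/2 = 8.85°.
Swath width ≈ 2h·tan(θ/2) = 2 × 799 × tan(8.85°) = 248.8 km.

249 km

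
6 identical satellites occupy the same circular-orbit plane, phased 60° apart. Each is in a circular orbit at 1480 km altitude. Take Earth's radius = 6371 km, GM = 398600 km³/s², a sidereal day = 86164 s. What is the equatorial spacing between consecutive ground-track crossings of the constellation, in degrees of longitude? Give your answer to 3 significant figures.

4.82°

Semi-major axis a = 6371 + 1480 = 7851 km. Period T = 2π√(a³/μ) = 2π√(7851³/398600) = 6923.1 s = 115.38 min.
Single-satellite node shift = (6923.1/86164) × 360° = 28.93°.
With 6 satellites evenly phased, successive equator crossings are 28.93/6 = 4.821° apart.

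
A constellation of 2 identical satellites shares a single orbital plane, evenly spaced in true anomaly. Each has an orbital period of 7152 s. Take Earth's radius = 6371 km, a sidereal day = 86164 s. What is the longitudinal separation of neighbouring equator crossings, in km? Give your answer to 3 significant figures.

Single-satellite node shift = (7152.0/86164) × 360° = 29.88°.
With 2 satellites evenly phased, successive equator crossings are 29.88/2 = 14.941° apart.
That is 14.941 × 111.2 = 1661 km at the equator.

1660 km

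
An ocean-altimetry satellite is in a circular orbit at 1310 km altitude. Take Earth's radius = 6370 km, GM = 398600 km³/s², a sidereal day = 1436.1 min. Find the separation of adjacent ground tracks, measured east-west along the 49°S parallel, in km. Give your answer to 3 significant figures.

Semi-major axis a = 6370 + 1310 = 7680 km. Period T = 2π√(a³/μ) = 2π√(7680³/398600) = 6698.1 s = 111.64 min.
Node shift per orbit = (6698.1/86166) × 360° = 27.98°.
Equatorial spacing = 27.98 × 111.2 km/° = 3111 km.
At 49° latitude, spacing = 3111 × cos(49°) = 2041 km.

2040 km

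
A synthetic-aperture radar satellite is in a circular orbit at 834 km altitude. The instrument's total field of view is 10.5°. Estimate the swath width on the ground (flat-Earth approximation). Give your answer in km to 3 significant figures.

153 km

Half-angle = 10.5°/2 = 5.25°.
Swath width ≈ 2h·tan(θ/2) = 2 × 834 × tan(5.25°) = 153.3 km.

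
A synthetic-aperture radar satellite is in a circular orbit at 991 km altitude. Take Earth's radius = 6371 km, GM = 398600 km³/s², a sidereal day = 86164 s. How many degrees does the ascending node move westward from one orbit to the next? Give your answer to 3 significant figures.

26.3°

Semi-major axis a = 6371 + 991 = 7362 km. Period T = 2π√(a³/μ) = 2π√(7362³/398600) = 6286.4 s = 104.77 min.
During one orbit Earth rotates (6286.4 / 86164) × 360° = 26.27°.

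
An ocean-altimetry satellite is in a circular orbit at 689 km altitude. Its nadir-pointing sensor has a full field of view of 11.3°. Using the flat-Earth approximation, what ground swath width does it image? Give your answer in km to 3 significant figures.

Half-angle = 11.3°/2 = 5.65°.
Swath width ≈ 2h·tan(θ/2) = 2 × 689 × tan(5.65°) = 136.3 km.

136 km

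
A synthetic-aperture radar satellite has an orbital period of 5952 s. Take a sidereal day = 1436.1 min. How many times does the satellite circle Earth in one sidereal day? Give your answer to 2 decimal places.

Orbits per sidereal day = 86166 / 5952.0 = 14.477.

14.48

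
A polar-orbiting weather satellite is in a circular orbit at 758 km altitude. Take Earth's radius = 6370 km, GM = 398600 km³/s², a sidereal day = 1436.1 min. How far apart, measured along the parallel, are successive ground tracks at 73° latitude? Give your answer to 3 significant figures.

Semi-major axis a = 6370 + 758 = 7128 km. Period T = 2π√(a³/μ) = 2π√(7128³/398600) = 5989.1 s = 99.82 min.
Node shift per orbit = (5989.1/86166) × 360° = 25.02°.
Equatorial spacing = 25.02 × 111.2 km/° = 2782 km.
At 73° latitude, spacing = 2782 × cos(73°) = 813 km.

813 km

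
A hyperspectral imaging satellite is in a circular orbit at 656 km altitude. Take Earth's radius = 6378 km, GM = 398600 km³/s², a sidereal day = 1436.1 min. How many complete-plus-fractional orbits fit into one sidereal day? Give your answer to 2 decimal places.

Semi-major axis a = 6378 + 656 = 7034 km. Period T = 2π√(a³/μ) = 2π√(7034³/398600) = 5871.0 s = 97.85 min.
Orbits per sidereal day = 86166 / 5871.0 = 14.676.

14.68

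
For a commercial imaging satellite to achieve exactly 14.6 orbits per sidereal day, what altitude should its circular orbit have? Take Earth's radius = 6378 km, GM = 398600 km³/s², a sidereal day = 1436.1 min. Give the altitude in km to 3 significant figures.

681 km

Required period T = 86166 / 14.6 = 5901.8 s.
From T = 2π√(a³/μ): a = (μ T²/4π²)^(1/3) = (398600 × 5901.8² / 4π²)^(1/3) = 7059 km.
Altitude h = a − R = 7059 − 6378 = 681 km.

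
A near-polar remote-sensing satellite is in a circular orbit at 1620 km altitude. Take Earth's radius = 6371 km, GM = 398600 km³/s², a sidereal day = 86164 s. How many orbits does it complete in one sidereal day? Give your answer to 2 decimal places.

Semi-major axis a = 6371 + 1620 = 7991 km. Period T = 2π√(a³/μ) = 2π√(7991³/398600) = 7109.1 s = 118.48 min.
Orbits per sidereal day = 86164 / 7109.1 = 12.120.

12.12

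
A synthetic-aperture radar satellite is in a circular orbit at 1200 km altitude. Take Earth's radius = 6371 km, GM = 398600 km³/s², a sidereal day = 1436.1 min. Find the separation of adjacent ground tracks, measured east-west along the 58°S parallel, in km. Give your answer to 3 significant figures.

Semi-major axis a = 6371 + 1200 = 7571 km. Period T = 2π√(a³/μ) = 2π√(7571³/398600) = 6556.0 s = 109.27 min.
Node shift per orbit = (6556.0/86166) × 360° = 27.39°.
Equatorial spacing = 27.39 × 111.2 km/° = 3046 km.
At 58° latitude, spacing = 3046 × cos(58°) = 1614 km.

1610 km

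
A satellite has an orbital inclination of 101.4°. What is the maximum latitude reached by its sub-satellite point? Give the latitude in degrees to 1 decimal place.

78.6°

Retrograde orbit: the ground track reaches ±(180° − i) = ±(180 − 101.4) = ±78.6°.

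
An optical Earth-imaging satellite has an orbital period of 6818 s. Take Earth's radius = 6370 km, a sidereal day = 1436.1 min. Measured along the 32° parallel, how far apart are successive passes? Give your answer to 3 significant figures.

2690 km

Node shift per orbit = (6818.0/86166) × 360° = 28.49°.
Equatorial spacing = 28.49 × 111.2 km/° = 3167 km.
At 32° latitude, spacing = 3167 × cos(32°) = 2686 km.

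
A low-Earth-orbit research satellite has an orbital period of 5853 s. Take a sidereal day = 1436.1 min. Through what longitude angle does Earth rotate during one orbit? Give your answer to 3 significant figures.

24.5°

During one orbit Earth rotates (5853.0 / 86166) × 360° = 24.45°.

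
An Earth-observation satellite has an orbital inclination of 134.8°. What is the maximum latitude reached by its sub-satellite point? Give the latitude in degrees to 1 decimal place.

45.2°

Retrograde orbit: the ground track reaches ±(180° − i) = ±(180 − 134.8) = ±45.2°.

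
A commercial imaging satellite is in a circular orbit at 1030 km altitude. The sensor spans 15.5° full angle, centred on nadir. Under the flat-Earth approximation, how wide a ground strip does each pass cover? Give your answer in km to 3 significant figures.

280 km

Half-angle = 15.5°/2 = 7.75°.
Swath width ≈ 2h·tan(θ/2) = 2 × 1030 × tan(7.75°) = 280.4 km.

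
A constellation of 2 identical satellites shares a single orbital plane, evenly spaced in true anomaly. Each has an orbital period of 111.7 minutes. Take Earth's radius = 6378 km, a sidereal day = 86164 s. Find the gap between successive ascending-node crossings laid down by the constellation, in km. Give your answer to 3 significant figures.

T = 111.7 min = 6702.0 s.
Single-satellite node shift = (6702.0/86164) × 360° = 28.00°.
With 2 satellites evenly phased, successive equator crossings are 28.00/2 = 14.001° apart.
That is 14.001 × 111.3 = 1559 km at the equator.

1560 km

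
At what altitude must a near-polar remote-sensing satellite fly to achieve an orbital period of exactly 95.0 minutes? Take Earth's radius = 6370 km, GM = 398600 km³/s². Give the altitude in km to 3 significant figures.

T = 95.0 min = 5700.0 s.
From T = 2π√(a³/μ): a = (μ T²/4π²)^(1/3) = (398600 × 5700.0² / 4π²)^(1/3) = 6897 km.
Altitude h = a − R = 6897 − 6370 = 527 km.

527 km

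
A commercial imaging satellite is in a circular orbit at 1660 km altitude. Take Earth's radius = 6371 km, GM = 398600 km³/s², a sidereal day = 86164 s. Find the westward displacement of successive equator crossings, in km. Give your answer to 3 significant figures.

Semi-major axis a = 6371 + 1660 = 8031 km. Period T = 2π√(a³/μ) = 2π√(8031³/398600) = 7162.5 s = 119.38 min.
During one orbit Earth rotates (7162.5 / 86164) × 360° = 29.93°.
At the equator that is 29.93° × (2π·6371/360) km/° = 29.93 × 111.2 = 3328 km.

3330 km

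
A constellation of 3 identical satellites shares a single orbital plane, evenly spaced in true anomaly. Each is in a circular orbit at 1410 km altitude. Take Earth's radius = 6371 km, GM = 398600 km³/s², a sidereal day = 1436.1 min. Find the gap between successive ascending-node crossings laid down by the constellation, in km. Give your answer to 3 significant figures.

Semi-major axis a = 6371 + 1410 = 7781 km. Period T = 2π√(a³/μ) = 2π√(7781³/398600) = 6830.7 s = 113.84 min.
Single-satellite node shift = (6830.7/86166) × 360° = 28.54°.
With 3 satellites evenly phased, successive equator crossings are 28.54/3 = 9.513° apart.
That is 9.513 × 111.2 = 1058 km at the equator.

1060 km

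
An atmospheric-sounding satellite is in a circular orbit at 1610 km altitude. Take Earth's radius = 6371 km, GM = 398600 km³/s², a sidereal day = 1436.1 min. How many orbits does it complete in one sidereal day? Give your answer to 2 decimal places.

12.14

Semi-major axis a = 6371 + 1610 = 7981 km. Period T = 2π√(a³/μ) = 2π√(7981³/398600) = 7095.7 s = 118.26 min.
Orbits per sidereal day = 86166 / 7095.7 = 12.143.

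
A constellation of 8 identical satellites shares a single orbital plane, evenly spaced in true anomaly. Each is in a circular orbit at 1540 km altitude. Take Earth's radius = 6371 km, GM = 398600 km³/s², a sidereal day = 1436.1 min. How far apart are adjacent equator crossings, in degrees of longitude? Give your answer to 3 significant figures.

Semi-major axis a = 6371 + 1540 = 7911 km. Period T = 2π√(a³/μ) = 2π√(7911³/398600) = 7002.6 s = 116.71 min.
Single-satellite node shift = (7002.6/86166) × 360° = 29.26°.
With 8 satellites evenly phased, successive equator crossings are 29.26/8 = 3.657° apart.

3.66°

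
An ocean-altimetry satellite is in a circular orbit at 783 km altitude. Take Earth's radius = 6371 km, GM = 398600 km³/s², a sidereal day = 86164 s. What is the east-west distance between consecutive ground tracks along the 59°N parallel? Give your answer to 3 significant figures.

Semi-major axis a = 6371 + 783 = 7154 km. Period T = 2π√(a³/μ) = 2π√(7154³/398600) = 6021.9 s = 100.37 min.
Node shift per orbit = (6021.9/86164) × 360° = 25.16°.
Equatorial spacing = 25.16 × 111.2 km/° = 2798 km.
At 59° latitude, spacing = 2798 × cos(59°) = 1441 km.

1440 km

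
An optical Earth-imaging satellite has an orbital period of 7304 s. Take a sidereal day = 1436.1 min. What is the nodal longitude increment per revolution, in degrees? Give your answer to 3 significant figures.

30.5°

During one orbit Earth rotates (7304.0 / 86166) × 360° = 30.52°.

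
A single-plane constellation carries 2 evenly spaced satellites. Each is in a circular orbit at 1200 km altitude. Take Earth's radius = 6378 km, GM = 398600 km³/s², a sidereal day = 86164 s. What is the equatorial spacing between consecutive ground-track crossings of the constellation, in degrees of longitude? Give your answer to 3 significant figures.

13.7°

Semi-major axis a = 6378 + 1200 = 7578 km. Period T = 2π√(a³/μ) = 2π√(7578³/398600) = 6565.1 s = 109.42 min.
Single-satellite node shift = (6565.1/86164) × 360° = 27.43°.
With 2 satellites evenly phased, successive equator crossings are 27.43/2 = 13.715° apart.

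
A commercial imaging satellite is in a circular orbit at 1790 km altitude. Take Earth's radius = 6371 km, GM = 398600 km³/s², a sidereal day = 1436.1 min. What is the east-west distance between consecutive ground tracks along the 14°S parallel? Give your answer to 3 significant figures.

Semi-major axis a = 6371 + 1790 = 8161 km. Period T = 2π√(a³/μ) = 2π√(8161³/398600) = 7337.1 s = 122.29 min.
Node shift per orbit = (7337.1/86166) × 360° = 30.65°.
Equatorial spacing = 30.65 × 111.2 km/° = 3409 km.
At 14° latitude, spacing = 3409 × cos(14°) = 3307 km.

3310 km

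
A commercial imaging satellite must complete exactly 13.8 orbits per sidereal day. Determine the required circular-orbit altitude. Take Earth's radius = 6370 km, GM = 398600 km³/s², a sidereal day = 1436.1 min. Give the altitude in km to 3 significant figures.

959 km

Required period T = 86166 / 13.8 = 6243.9 s.
From T = 2π√(a³/μ): a = (μ T²/4π²)^(1/3) = (398600 × 6243.9² / 4π²)^(1/3) = 7329 km.
Altitude h = a − R = 7329 − 6370 = 959 km.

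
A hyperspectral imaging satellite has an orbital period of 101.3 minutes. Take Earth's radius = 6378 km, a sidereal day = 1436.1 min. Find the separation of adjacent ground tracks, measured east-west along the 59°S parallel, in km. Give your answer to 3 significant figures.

T = 101.3 min = 6078.0 s.
Node shift per orbit = (6078.0/86166) × 360° = 25.39°.
Equatorial spacing = 25.39 × 111.3 km/° = 2827 km.
At 59° latitude, spacing = 2827 × cos(59°) = 1456 km.

1460 km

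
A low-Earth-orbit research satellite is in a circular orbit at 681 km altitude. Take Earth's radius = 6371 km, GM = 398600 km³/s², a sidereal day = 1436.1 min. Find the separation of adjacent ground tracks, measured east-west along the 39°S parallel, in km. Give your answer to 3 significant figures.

Semi-major axis a = 6371 + 681 = 7052 km. Period T = 2π√(a³/μ) = 2π√(7052³/398600) = 5893.6 s = 98.23 min.
Node shift per orbit = (5893.6/86166) × 360° = 24.62°.
Equatorial spacing = 24.62 × 111.2 km/° = 2738 km.
At 39° latitude, spacing = 2738 × cos(39°) = 2128 km.

2130 km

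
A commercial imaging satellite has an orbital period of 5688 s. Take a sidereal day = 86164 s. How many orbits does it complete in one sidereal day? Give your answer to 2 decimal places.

Orbits per sidereal day = 86164 / 5688.0 = 15.148.

15.15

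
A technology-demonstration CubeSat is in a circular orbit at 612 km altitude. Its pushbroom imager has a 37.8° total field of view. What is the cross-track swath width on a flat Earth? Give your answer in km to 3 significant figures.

Half-angle = 37.8°/2 = 18.9°.
Swath width ≈ 2h·tan(θ/2) = 2 × 612 × tan(18.9°) = 419.1 km.

419 km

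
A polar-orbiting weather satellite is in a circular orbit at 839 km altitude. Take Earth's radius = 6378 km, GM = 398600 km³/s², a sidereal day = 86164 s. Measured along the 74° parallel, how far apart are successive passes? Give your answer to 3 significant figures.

782 km

Semi-major axis a = 6378 + 839 = 7217 km. Period T = 2π√(a³/μ) = 2π√(7217³/398600) = 6101.6 s = 101.69 min.
Node shift per orbit = (6101.6/86164) × 360° = 25.49°.
Equatorial spacing = 25.49 × 111.3 km/° = 2838 km.
At 74° latitude, spacing = 2838 × cos(74°) = 782 km.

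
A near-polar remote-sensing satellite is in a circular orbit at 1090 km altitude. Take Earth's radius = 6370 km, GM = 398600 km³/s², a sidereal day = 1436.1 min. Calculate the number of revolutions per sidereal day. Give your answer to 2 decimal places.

Semi-major axis a = 6370 + 1090 = 7460 km. Period T = 2π√(a³/μ) = 2π√(7460³/398600) = 6412.4 s = 106.87 min.
Orbits per sidereal day = 86166 / 6412.4 = 13.437.

13.44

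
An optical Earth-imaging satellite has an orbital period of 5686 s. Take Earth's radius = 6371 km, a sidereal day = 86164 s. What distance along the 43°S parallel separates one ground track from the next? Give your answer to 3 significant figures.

1930 km

Node shift per orbit = (5686.0/86164) × 360° = 23.76°.
Equatorial spacing = 23.76 × 111.2 km/° = 2642 km.
At 43° latitude, spacing = 2642 × cos(43°) = 1932 km.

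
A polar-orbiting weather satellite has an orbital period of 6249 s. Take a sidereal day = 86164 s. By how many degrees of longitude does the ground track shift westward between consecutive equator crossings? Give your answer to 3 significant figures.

During one orbit Earth rotates (6249.0 / 86164) × 360° = 26.11°.

26.1°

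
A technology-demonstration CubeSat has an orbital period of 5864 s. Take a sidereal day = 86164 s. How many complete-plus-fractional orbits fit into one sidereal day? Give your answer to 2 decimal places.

14.69

Orbits per sidereal day = 86164 / 5864.0 = 14.694.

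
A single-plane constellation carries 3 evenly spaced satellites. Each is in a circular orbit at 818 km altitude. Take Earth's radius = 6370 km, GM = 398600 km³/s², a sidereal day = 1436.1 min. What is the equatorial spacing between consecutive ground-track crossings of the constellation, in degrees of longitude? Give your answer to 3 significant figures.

8.45°

Semi-major axis a = 6370 + 818 = 7188 km. Period T = 2π√(a³/μ) = 2π√(7188³/398600) = 6064.9 s = 101.08 min.
Single-satellite node shift = (6064.9/86166) × 360° = 25.34°.
With 3 satellites evenly phased, successive equator crossings are 25.34/3 = 8.446° apart.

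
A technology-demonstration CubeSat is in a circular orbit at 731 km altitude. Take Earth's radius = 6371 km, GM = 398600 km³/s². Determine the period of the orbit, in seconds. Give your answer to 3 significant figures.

5960 seconds

Semi-major axis a = 6371 + 731 = 7102 km. Period T = 2π√(a³/μ) = 2π√(7102³/398600) = 5956.4 s = 99.27 min.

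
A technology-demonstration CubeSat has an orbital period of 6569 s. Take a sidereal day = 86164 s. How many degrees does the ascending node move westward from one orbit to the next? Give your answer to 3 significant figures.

During one orbit Earth rotates (6569.0 / 86164) × 360° = 27.45°.

27.4°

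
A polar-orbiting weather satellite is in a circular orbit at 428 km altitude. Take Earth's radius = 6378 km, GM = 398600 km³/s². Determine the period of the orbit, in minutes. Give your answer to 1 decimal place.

Semi-major axis a = 6378 + 428 = 6806 km. Period T = 2π√(a³/μ) = 2π√(6806³/398600) = 5587.9 s = 93.13 min.

93.1 min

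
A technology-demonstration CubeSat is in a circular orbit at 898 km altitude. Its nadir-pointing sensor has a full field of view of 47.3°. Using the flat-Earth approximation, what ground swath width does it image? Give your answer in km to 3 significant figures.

Half-angle = 47.3°/2 = 23.65°.
Swath width ≈ 2h·tan(θ/2) = 2 × 898 × tan(23.65°) = 786.5 km.

787 km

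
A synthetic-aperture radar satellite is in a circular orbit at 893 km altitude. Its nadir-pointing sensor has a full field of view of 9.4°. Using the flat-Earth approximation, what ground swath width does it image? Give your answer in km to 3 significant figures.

Half-angle = 9.4°/2 = 4.7°.
Swath width ≈ 2h·tan(θ/2) = 2 × 893 × tan(4.7°) = 146.8 km.

147 km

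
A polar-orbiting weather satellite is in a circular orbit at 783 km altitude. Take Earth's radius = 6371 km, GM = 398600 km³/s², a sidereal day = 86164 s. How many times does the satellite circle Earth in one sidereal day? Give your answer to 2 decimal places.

14.31

Semi-major axis a = 6371 + 783 = 7154 km. Period T = 2π√(a³/μ) = 2π√(7154³/398600) = 6021.9 s = 100.37 min.
Orbits per sidereal day = 86164 / 6021.9 = 14.308.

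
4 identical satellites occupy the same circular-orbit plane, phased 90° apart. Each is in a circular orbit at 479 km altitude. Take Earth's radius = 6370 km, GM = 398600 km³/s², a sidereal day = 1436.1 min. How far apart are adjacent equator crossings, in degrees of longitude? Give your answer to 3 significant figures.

Semi-major axis a = 6370 + 479 = 6849 km. Period T = 2π√(a³/μ) = 2π√(6849³/398600) = 5640.9 s = 94.02 min.
Single-satellite node shift = (5640.9/86166) × 360° = 23.57°.
With 4 satellites evenly phased, successive equator crossings are 23.57/4 = 5.892° apart.

5.89°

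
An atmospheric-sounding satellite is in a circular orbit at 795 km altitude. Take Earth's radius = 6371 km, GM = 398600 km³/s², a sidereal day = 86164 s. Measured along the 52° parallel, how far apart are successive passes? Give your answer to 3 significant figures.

Semi-major axis a = 6371 + 795 = 7166 km. Period T = 2π√(a³/μ) = 2π√(7166³/398600) = 6037.1 s = 100.62 min.
Node shift per orbit = (6037.1/86164) × 360° = 25.22°.
Equatorial spacing = 25.22 × 111.2 km/° = 2805 km.
At 52° latitude, spacing = 2805 × cos(52°) = 1727 km.

1730 km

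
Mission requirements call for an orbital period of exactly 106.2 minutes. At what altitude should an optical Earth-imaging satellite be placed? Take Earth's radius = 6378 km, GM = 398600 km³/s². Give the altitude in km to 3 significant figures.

T = 106.2 min = 6372.0 s.
From T = 2π√(a³/μ): a = (μ T²/4π²)^(1/3) = (398600 × 6372.0² / 4π²)^(1/3) = 7429 km.
Altitude h = a − R = 7429 − 6378 = 1051 km.

1050 km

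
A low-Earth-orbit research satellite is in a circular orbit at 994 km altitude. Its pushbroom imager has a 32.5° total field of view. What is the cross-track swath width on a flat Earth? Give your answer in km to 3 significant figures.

579 km

Half-angle = 32.5°/2 = 16.25°.
Swath width ≈ 2h·tan(θ/2) = 2 × 994 × tan(16.25°) = 579.4 km.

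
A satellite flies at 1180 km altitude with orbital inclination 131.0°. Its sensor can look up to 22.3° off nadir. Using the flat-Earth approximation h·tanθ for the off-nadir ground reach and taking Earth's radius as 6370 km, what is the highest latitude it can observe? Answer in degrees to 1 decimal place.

Retrograde orbit: the ground track reaches ±(180° − i) = ±(180 − 131.0) = ±49.0°.
Sensor half-swath on the ground ≈ 1180·tan(22.3°) = 484 km = 4.35° of latitude.
Maximum observable latitude ≈ 49.0 + 4.35 = 53.4°.

53.4°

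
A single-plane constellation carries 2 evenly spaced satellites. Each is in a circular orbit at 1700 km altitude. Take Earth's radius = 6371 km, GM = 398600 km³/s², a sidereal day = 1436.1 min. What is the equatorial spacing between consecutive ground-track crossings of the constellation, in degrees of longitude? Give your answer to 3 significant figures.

15.1°

Semi-major axis a = 6371 + 1700 = 8071 km. Period T = 2π√(a³/μ) = 2π√(8071³/398600) = 7216.1 s = 120.27 min.
Single-satellite node shift = (7216.1/86166) × 360° = 30.15°.
With 2 satellites evenly phased, successive equator crossings are 30.15/2 = 15.074° apart.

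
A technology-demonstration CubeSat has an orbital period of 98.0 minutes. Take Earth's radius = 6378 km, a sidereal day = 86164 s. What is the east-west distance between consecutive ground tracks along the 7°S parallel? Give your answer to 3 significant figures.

2710 km

T = 98.0 min = 5880.0 s.
Node shift per orbit = (5880.0/86164) × 360° = 24.57°.
Equatorial spacing = 24.57 × 111.3 km/° = 2735 km.
At 7° latitude, spacing = 2735 × cos(7°) = 2714 km.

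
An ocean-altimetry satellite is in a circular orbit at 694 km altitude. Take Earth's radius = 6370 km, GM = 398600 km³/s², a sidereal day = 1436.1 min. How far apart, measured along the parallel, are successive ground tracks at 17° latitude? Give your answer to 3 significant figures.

Semi-major axis a = 6370 + 694 = 7064 km. Period T = 2π√(a³/μ) = 2π√(7064³/398600) = 5908.6 s = 98.48 min.
Node shift per orbit = (5908.6/86166) × 360° = 24.69°.
Equatorial spacing = 24.69 × 111.2 km/° = 2745 km.
At 17° latitude, spacing = 2745 × cos(17°) = 2625 km.

2620 km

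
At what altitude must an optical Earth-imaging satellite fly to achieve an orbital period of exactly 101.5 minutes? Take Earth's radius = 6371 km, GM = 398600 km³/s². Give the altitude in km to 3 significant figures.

837 km

T = 101.5 min = 6090.0 s.
From T = 2π√(a³/μ): a = (μ T²/4π²)^(1/3) = (398600 × 6090.0² / 4π²)^(1/3) = 7208 km.
Altitude h = a − R = 7208 − 6371 = 837 km.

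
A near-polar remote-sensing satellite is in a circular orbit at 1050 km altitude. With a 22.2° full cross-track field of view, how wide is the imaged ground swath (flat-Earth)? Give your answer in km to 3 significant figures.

412 km

Half-angle = 22.2°/2 = 11.1°.
Swath width ≈ 2h·tan(θ/2) = 2 × 1050 × tan(11.1°) = 412.0 km.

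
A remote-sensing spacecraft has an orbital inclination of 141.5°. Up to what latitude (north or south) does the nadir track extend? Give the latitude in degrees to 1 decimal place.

38.5°

Retrograde orbit: the ground track reaches ±(180° − i) = ±(180 − 141.5) = ±38.5°.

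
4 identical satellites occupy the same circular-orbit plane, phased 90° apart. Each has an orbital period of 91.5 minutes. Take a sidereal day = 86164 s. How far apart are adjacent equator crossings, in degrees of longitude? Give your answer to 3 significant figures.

T = 91.5 min = 5490.0 s.
Single-satellite node shift = (5490.0/86164) × 360° = 22.94°.
With 4 satellites evenly phased, successive equator crossings are 22.94/4 = 5.734° apart.

5.73°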